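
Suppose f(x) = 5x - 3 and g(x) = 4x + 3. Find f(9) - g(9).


f(9) = 42
g(9) = 39
Difference = 3

3


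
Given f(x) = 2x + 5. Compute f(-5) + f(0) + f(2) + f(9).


f(-5) = -5
f(0) = 5
f(2) = 9
f(9) = 23
Sum = 32

32


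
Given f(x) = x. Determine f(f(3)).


f(3) = 3
f(3) = 3

3


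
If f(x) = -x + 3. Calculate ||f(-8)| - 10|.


f(-8) = 11
|11| = 11
|11 - 10| = 1

1


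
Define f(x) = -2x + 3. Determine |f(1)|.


f(1) = 1
|1| = 1

1


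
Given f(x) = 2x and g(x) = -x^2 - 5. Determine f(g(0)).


g(0) = -5
f(-5) = -10

-10


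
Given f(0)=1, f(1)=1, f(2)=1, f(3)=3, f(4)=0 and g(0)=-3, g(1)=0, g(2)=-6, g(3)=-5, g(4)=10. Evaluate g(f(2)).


f(2) = 1
g(1) = 0

0


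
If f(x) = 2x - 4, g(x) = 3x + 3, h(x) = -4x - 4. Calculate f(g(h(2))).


-70


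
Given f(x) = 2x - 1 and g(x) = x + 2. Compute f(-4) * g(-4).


f(-4) = -9
g(-4) = -2
Product = 18

18


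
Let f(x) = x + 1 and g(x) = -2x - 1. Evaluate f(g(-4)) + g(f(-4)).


f(g(-4)) = 8
g(f(-4)) = 5
Sum = 13

13


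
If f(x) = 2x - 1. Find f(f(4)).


f(4) = 7
f(7) = 13

13


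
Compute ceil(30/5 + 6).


30/5 = 6
6 + 6 = 12
ceil(12) = 12

12


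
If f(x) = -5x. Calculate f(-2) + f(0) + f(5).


f(-2) = 10
f(0) = 0
f(5) = -25
Sum = -15

-15


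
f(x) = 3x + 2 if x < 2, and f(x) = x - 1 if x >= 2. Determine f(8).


8 satisfies x >= 2
f(8) = 7

7


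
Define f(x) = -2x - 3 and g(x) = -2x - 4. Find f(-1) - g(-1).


f(-1) = -1
g(-1) = -2
Difference = 1

1


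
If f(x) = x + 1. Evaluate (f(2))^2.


f(2) = 3
(3)^2 = 9

9


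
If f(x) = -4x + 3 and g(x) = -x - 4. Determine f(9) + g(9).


f(9) = -33
g(9) = -13
Sum = -46

-46


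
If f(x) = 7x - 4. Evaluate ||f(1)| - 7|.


f(1) = 3
|3| = 3
|3 - 7| = 4

4


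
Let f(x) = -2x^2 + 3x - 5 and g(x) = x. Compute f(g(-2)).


g(-2) = -2
f(-2) = (-2)*(-2)^2 + 3*(-2) - 5 = -19

-19


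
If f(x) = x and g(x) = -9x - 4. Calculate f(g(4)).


g(4) = -40
f(-40) = -40

-40


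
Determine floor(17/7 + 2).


17/7 = 2.4286
2.4286 + 2 = 4.4286
floor(4.4286) = 4

4


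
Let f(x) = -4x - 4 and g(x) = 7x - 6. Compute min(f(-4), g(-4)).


-34


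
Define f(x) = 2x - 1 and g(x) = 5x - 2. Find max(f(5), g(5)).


f(5) = 9
g(5) = 23
max = 23

23


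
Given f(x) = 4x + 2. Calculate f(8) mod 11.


f(8) = 34
34 mod 11 = 1

1


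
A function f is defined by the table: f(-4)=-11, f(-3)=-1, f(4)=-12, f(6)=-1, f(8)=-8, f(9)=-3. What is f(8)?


Reading from the table at x = 8

-8


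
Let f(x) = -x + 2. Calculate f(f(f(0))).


2


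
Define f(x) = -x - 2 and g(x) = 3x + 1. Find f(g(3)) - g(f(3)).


f(g(3)) = -12
g(f(3)) = -14
Difference = 2

2


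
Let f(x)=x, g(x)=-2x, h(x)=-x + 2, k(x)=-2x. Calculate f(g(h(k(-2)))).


4


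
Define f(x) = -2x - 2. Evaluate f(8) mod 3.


f(8) = -18
-18 mod 3 = 0

0


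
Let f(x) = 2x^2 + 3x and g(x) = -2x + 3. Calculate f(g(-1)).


g(-1) = 5
f(5) = 2*(5)^2 + 3*(5) = 65

65


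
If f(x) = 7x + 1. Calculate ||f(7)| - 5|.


f(7) = 50
|50| = 50
|50 - 5| = 45

45


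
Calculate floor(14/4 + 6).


9


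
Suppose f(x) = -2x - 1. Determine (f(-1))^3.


f(-1) = 1
(1)^3 = 1

1


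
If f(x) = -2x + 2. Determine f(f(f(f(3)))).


f(3) = -4
f(-4) = 10
f(10) = -18
f(-18) = 38

38


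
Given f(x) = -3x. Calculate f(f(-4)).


f(-4) = 12
f(12) = -36

-36


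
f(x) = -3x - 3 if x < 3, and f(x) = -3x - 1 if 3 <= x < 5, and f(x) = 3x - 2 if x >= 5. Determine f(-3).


6


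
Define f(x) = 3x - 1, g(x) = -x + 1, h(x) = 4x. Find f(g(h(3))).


-34


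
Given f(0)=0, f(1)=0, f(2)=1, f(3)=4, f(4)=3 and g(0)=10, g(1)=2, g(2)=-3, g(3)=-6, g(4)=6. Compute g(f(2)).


f(2) = 1
g(1) = 2

2


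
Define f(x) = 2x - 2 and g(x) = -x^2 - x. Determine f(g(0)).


g(0) = 0
f(0) = -2

-2


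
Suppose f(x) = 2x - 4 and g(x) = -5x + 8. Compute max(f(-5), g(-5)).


33


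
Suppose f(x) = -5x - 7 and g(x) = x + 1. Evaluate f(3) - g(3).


f(3) = -22
g(3) = 4
Difference = -26

-26


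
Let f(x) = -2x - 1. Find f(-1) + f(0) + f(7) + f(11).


f(-1) = 1
f(0) = -1
f(7) = -15
f(11) = -23
Sum = -38

-38


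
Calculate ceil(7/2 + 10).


14


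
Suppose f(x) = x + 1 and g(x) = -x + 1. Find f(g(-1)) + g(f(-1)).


4


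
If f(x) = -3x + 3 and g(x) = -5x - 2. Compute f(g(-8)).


g(-8) = 38
f(38) = -111

-111


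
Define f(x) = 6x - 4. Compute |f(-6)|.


f(-6) = -40
|-40| = 40

40


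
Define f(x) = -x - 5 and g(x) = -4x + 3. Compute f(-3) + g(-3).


13


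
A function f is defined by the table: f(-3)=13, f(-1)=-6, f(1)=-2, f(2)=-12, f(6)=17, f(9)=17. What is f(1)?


Reading from the table at x = 1

-2


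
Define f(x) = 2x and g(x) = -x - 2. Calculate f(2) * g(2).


f(2) = 4
g(2) = -4
Product = -16

-16


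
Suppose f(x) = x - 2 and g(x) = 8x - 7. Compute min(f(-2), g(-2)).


-23


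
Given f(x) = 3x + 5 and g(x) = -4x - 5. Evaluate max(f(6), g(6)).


f(6) = 23
g(6) = -29
max = 23

23


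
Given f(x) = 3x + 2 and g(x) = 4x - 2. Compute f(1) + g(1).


f(1) = 5
g(1) = 2
Sum = 7

7


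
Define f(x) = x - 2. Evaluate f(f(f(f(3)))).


f(3) = 1
f(1) = -1
f(-1) = -3
f(-3) = -5

-5


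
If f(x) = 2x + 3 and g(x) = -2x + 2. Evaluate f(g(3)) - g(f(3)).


f(g(3)) = -5
g(f(3)) = -16
Difference = 11

11


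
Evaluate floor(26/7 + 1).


26/7 = 3.7143
3.7143 + 1 = 4.7143
floor(4.7143) = 4

4


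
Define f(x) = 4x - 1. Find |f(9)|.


f(9) = 35
|35| = 35

35


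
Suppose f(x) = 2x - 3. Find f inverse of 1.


Solve 2x - 3 = 1
x = (1 + 3) / 2 = 2

2


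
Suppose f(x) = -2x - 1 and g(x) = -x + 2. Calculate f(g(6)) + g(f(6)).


f(g(6)) = 7
g(f(6)) = 15
Sum = 22

22


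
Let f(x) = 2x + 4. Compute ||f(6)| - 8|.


f(6) = 16
|16| = 16
|16 - 8| = 8

8


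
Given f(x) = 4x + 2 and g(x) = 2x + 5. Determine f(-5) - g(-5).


f(-5) = -18
g(-5) = -5
Difference = -13

-13


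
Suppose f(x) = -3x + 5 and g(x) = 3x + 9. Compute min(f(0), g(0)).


5


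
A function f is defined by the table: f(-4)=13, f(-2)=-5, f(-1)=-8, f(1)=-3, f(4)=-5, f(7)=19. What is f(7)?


Reading from the table at x = 7

19


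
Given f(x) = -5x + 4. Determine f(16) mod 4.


f(16) = -76
-76 mod 4 = 0

0


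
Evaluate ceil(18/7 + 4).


18/7 = 2.5714
2.5714 + 4 = 6.5714
ceil(6.5714) = 7

7


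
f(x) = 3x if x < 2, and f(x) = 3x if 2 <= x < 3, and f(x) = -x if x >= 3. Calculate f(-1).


-1 satisfies x < 2
f(-1) = -3

-3


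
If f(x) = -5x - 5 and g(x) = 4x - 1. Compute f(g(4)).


g(4) = 15
f(15) = -80

-80


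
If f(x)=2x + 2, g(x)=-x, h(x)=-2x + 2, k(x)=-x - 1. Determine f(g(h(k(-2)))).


k(-2) = 1
h(1) = 0
g(0) = 0
f(0) = 2

2


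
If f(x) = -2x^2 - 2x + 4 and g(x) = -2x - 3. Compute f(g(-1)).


g(-1) = -1
f(-1) = (-2)*(-1)^2 - 2*(-1) + 4 = 4

4


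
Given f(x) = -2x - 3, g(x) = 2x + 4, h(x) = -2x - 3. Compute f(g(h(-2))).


h(-2) = 1
g(1) = 6
f(6) = -15

-15


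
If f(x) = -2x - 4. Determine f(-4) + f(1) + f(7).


-20


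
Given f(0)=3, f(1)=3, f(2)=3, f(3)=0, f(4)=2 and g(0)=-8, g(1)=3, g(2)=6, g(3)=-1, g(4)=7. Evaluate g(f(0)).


-1


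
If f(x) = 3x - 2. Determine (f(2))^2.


f(2) = 4
(4)^2 = 16

16


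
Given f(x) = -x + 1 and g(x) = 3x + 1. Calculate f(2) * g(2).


f(2) = -1
g(2) = 7
Product = -7

-7


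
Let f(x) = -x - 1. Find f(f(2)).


f(2) = -3
f(-3) = 2

2


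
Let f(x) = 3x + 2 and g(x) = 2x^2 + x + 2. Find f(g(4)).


g(4) = 38
f(38) = 116

116


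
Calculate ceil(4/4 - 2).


4/4 = 1
1 - 2 = -1
ceil(-1) = -1

-1


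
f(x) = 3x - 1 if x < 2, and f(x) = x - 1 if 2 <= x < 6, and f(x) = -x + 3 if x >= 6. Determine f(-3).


-3 satisfies x < 2
f(-3) = -10

-10


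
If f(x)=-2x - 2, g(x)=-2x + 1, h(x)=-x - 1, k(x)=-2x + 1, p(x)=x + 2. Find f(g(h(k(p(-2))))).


p(-2) = 0
k(0) = 1
h(1) = -2
g(-2) = 5
f(5) = -12

-12


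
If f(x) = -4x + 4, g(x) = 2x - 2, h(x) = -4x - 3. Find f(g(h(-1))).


h(-1) = 1
g(1) = 0
f(0) = 4

4


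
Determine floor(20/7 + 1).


20/7 = 2.8571
2.8571 + 1 = 3.8571
floor(3.8571) = 3

3


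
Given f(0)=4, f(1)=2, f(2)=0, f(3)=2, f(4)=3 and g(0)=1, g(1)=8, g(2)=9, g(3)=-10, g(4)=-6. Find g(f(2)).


f(2) = 0
g(0) = 1

1


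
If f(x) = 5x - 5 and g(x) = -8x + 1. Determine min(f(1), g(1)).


f(1) = 0
g(1) = -7
min = -7

-7


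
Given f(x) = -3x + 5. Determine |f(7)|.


f(7) = -16
|-16| = 16

16


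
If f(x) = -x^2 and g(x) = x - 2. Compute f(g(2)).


g(2) = 0
f(0) = (-1)*(0)^2 = 0

0


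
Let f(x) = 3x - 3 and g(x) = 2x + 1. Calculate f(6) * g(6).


f(6) = 15
g(6) = 13
Product = 195

195


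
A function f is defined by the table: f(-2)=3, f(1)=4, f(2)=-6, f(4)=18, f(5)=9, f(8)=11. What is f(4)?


Reading from the table at x = 4

18


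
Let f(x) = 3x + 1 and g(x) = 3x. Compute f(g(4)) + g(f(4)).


76


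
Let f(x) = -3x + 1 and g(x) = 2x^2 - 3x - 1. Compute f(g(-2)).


g(-2) = 13
f(13) = -38

-38


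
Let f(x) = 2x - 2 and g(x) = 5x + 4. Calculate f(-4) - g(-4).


6


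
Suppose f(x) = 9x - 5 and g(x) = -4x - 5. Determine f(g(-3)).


g(-3) = 7
f(7) = 58

58


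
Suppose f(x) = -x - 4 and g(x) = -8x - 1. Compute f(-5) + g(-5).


f(-5) = 1
g(-5) = 39
Sum = 40

40


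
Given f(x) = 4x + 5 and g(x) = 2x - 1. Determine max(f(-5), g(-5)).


f(-5) = -15
g(-5) = -11
max = -11

-11


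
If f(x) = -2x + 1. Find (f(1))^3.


-1


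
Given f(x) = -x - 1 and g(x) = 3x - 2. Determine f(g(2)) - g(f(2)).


f(g(2)) = -5
g(f(2)) = -11
Difference = 6

6


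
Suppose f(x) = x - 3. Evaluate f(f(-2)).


f(-2) = -5
f(-5) = -8

-8


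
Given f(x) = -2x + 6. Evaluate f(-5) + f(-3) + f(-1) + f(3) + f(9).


f(-5) = 16
f(-3) = 12
f(-1) = 8
f(3) = 0
f(9) = -12
Sum = 24

24


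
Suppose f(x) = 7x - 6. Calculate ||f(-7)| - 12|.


f(-7) = -55
|-55| = 55
|55 - 12| = 43

43


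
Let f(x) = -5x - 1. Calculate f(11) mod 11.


f(11) = -56
-56 mod 11 = 10

10


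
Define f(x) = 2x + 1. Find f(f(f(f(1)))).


f(1) = 3
f(3) = 7
f(7) = 15
f(15) = 31

31


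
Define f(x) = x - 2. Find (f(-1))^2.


f(-1) = -3
(-3)^2 = 9

9


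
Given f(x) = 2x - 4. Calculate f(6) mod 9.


f(6) = 8
8 mod 9 = 8

8


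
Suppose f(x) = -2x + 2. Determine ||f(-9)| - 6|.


f(-9) = 20
|20| = 20
|20 - 6| = 14

14


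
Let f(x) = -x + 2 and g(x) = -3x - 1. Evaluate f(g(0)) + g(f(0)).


f(g(0)) = 3
g(f(0)) = -7
Sum = -4

-4


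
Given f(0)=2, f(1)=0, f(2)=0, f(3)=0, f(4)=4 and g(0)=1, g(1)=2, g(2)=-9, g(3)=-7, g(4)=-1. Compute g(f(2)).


f(2) = 0
g(0) = 1

1


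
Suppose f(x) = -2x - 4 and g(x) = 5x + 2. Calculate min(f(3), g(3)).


f(3) = -10
g(3) = 17
min = -10

-10


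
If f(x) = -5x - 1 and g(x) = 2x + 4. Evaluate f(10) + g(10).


f(10) = -51
g(10) = 24
Sum = -27

-27


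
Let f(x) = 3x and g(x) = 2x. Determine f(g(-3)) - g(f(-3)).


f(g(-3)) = -18
g(f(-3)) = -18
Difference = 0

0


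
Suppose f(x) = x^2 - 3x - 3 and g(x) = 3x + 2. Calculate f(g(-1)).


g(-1) = -1
f(-1) = 1*(-1)^2 - 3*(-1) - 3 = 1

1


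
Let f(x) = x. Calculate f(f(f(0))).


f(0) = 0
f(0) = 0
f(0) = 0

0


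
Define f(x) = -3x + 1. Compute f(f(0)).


f(0) = 1
f(1) = -2

-2


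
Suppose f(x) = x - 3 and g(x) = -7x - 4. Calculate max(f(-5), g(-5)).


f(-5) = -8
g(-5) = 31
max = 31

31


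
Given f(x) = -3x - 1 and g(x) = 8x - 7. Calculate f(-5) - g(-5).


f(-5) = 14
g(-5) = -47
Difference = 61

61


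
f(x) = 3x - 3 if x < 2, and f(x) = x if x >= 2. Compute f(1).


0


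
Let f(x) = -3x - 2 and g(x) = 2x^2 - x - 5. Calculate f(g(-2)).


g(-2) = 5
f(5) = -17

-17


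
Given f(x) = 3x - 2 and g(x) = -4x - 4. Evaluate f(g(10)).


g(10) = -44
f(-44) = -134

-134


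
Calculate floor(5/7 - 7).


5/7 = 0.7143
0.7143 - 7 = -6.2857
floor(-6.2857) = -7

-7


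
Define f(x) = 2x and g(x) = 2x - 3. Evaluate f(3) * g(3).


f(3) = 6
g(3) = 3
Product = 18

18


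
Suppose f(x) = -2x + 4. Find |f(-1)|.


f(-1) = 6
|6| = 6

6


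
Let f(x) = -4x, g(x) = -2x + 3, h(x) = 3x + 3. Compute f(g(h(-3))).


h(-3) = -6
g(-6) = 15
f(15) = -60

-60


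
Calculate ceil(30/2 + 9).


30/2 = 15
15 + 9 = 24
ceil(24) = 24

24


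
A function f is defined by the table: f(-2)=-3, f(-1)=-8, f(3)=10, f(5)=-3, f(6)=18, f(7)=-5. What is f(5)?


Reading from the table at x = 5

-3


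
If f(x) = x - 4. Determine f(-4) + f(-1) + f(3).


-14


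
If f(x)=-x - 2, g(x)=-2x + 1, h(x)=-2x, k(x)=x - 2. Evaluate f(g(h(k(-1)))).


k(-1) = -3
h(-3) = 6
g(6) = -11
f(-11) = 9

9


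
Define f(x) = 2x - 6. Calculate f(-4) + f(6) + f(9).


f(-4) = -14
f(6) = 6
f(9) = 12
Sum = 4

4


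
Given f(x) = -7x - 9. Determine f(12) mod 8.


f(12) = -93
-93 mod 8 = 3

3


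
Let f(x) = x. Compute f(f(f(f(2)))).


f(2) = 2
f(2) = 2
f(2) = 2
f(2) = 2

2


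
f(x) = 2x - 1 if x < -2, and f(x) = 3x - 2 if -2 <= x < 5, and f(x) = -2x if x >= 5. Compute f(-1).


-5


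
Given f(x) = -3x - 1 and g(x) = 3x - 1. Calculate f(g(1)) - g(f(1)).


f(g(1)) = -7
g(f(1)) = -13
Difference = 6

6


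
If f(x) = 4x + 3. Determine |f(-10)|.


f(-10) = -37
|-37| = 37

37


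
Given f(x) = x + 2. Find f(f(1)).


f(1) = 3
f(3) = 5

5


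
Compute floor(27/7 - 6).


27/7 = 3.8571
3.8571 - 6 = -2.1429
floor(-2.1429) = -3

-3


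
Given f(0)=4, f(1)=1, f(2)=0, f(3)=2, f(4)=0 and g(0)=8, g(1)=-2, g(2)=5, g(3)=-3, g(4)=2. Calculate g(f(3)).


f(3) = 2
g(2) = 5

5


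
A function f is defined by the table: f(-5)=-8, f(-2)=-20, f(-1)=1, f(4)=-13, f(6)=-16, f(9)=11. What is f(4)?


Reading from the table at x = 4

-13


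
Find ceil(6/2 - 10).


6/2 = 3
3 - 10 = -7
ceil(-7) = -7

-7


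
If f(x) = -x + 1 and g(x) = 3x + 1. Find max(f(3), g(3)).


f(3) = -2
g(3) = 10
max = 10

10


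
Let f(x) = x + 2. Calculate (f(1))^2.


f(1) = 3
(3)^2 = 9

9


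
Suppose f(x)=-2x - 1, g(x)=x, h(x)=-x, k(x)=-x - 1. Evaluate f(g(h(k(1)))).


-5


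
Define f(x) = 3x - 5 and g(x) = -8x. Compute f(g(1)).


g(1) = -8
f(-8) = -29

-29


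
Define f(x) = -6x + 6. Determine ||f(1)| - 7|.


f(1) = 0
|0| = 0
|0 - 7| = 7

7


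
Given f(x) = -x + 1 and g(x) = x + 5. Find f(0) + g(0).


f(0) = 1
g(0) = 5
Sum = 6

6


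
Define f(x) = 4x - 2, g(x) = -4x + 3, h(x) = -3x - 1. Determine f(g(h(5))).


h(5) = -16
g(-16) = 67
f(67) = 266

266


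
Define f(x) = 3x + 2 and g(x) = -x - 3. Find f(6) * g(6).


f(6) = 20
g(6) = -9
Product = -180

-180


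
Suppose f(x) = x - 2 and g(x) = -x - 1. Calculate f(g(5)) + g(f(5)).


f(g(5)) = -8
g(f(5)) = -4
Sum = -12

-12


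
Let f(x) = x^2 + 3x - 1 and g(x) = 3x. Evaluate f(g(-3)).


g(-3) = -9
f(-9) = 1*(-9)^2 + 3*(-9) - 1 = 53

53


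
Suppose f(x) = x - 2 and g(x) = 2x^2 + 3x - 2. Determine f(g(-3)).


g(-3) = 7
f(7) = 5

5


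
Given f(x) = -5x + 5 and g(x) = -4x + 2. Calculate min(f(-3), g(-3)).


f(-3) = 20
g(-3) = 14
min = 14

14


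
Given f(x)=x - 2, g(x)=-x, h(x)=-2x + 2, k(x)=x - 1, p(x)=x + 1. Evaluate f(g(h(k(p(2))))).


p(2) = 3
k(3) = 2
h(2) = -2
g(-2) = 2
f(2) = 0

0


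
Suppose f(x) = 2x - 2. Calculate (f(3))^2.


f(3) = 4
(4)^2 = 16

16


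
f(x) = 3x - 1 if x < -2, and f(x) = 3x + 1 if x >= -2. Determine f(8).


8 satisfies x >= -2
f(8) = 25

25


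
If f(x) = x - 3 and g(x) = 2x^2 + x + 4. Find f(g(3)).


g(3) = 25
f(25) = 22

22


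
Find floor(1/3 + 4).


1/3 = 0.3333
0.3333 + 4 = 4.3333
floor(4.3333) = 4

4


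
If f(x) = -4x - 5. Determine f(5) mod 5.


f(5) = -25
-25 mod 5 = 0

0


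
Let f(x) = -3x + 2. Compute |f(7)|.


f(7) = -19
|-19| = 19

19


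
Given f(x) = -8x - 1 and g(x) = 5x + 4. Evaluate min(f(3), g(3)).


-25


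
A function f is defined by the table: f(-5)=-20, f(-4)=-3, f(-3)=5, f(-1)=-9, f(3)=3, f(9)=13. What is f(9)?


Reading from the table at x = 9

13


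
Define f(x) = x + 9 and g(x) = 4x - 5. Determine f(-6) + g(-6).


f(-6) = 3
g(-6) = -29
Sum = -26

-26


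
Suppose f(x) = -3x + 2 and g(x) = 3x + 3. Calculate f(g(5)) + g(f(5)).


f(g(5)) = -52
g(f(5)) = -36
Sum = -88

-88


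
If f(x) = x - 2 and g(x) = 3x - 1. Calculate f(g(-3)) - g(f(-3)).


4


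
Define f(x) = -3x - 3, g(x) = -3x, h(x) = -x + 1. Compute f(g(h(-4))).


h(-4) = 5
g(5) = -15
f(-15) = 42

42


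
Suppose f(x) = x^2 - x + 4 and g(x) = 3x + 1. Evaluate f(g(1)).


16


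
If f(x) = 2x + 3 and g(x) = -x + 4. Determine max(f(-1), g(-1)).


f(-1) = 1
g(-1) = 5
max = 5

5


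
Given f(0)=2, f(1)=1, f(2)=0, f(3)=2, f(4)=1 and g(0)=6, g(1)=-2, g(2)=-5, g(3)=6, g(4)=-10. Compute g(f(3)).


f(3) = 2
g(2) = -5

-5


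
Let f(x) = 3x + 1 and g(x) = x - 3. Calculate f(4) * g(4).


f(4) = 13
g(4) = 1
Product = 13

13


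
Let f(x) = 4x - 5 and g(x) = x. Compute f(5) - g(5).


10


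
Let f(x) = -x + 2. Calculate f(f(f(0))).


f(0) = 2
f(2) = 0
f(0) = 2

2


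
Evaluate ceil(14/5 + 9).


14/5 = 2.8
2.8 + 9 = 11.8
ceil(11.8) = 12

12


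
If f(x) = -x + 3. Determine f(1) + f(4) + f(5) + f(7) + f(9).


f(1) = 2
f(4) = -1
f(5) = -2
f(7) = -4
f(9) = -6
Sum = -11

-11


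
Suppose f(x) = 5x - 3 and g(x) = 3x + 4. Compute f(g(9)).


g(9) = 31
f(31) = 152

152


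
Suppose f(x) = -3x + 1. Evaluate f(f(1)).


f(1) = -2
f(-2) = 7

7


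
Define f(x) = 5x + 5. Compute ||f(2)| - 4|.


f(2) = 15
|15| = 15
|15 - 4| = 11

11


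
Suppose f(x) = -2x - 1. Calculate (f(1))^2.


f(1) = -3
(-3)^2 = 9

9


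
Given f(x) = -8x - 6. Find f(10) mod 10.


f(10) = -86
-86 mod 10 = 4

4


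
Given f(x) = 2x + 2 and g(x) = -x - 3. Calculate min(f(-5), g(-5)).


-8


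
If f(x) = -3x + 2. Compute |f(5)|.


13


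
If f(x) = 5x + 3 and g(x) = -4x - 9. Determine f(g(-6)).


g(-6) = 15
f(15) = 78

78


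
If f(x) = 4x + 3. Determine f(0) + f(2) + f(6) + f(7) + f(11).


f(0) = 3
f(2) = 11
f(6) = 27
f(7) = 31
f(11) = 47
Sum = 119

119


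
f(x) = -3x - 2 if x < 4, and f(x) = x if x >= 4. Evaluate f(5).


5 satisfies x >= 4
f(5) = 5

5


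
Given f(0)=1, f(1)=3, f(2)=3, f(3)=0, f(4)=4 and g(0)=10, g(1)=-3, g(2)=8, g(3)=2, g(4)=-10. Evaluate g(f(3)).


f(3) = 0
g(0) = 10

10


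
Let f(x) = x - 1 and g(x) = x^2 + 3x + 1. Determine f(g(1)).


g(1) = 5
f(5) = 4

4


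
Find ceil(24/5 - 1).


4


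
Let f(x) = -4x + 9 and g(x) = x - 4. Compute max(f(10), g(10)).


f(10) = -31
g(10) = 6
max = 6

6


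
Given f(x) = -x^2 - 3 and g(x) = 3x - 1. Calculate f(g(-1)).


g(-1) = -4
f(-4) = (-1)*(-4)^2 - 3 = -19

-19


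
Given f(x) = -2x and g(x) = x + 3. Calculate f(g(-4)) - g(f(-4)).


f(g(-4)) = 2
g(f(-4)) = 11
Difference = -9

-9


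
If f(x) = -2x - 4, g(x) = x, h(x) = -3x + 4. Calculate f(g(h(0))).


h(0) = 4
g(4) = 4
f(4) = -12

-12


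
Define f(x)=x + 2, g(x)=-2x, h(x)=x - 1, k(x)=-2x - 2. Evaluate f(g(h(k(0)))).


k(0) = -2
h(-2) = -3
g(-3) = 6
f(6) = 8

8


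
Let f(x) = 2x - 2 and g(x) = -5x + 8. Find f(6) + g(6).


-12


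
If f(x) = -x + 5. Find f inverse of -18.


Solve -x + 5 = -18
x = (-18 - 5) / (-1) = 23

23


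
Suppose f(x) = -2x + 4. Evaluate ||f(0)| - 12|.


8


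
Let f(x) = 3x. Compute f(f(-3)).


f(-3) = -9
f(-9) = -27

-27


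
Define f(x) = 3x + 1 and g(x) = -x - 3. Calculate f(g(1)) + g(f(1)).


f(g(1)) = -11
g(f(1)) = -7
Sum = -18

-18


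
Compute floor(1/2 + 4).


1/2 = 0.5
0.5 + 4 = 4.5
floor(4.5) = 4

4


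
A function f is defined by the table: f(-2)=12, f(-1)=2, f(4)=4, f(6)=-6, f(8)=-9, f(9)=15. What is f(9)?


Reading from the table at x = 9

15


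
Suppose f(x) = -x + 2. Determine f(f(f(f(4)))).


f(4) = -2
f(-2) = 4
f(4) = -2
f(-2) = 4

4


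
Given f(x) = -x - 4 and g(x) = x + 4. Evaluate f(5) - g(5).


f(5) = -9
g(5) = 9
Difference = -18

-18


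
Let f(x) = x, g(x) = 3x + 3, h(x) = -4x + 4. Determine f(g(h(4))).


h(4) = -12
g(-12) = -33
f(-33) = -33

-33


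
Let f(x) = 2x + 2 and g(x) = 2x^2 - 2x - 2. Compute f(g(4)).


g(4) = 22
f(22) = 46

46


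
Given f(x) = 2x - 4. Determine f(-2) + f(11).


f(-2) = -8
f(11) = 18
Sum = 10

10


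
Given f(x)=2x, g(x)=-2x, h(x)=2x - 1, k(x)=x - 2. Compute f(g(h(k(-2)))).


k(-2) = -4
h(-4) = -9
g(-9) = 18
f(18) = 36

36


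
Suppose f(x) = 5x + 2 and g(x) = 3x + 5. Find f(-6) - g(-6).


-15


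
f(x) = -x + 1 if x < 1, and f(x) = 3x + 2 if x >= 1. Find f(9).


9 satisfies x >= 1
f(9) = 29

29


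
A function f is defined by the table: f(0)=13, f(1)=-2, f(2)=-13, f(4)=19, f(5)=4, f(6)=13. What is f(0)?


Reading from the table at x = 0

13


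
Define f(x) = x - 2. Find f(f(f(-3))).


-9


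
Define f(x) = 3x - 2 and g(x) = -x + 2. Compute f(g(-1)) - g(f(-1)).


f(g(-1)) = 7
g(f(-1)) = 7
Difference = 0

0


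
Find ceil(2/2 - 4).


-3


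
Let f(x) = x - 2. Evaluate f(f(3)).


f(3) = 1
f(1) = -1

-1


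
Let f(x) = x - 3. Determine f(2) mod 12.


f(2) = -1
-1 mod 12 = 11

11


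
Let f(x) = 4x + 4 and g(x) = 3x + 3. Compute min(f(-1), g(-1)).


f(-1) = 0
g(-1) = 0
min = 0

0


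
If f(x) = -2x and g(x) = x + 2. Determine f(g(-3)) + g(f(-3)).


10


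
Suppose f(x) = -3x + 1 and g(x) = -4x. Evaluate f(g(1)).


13


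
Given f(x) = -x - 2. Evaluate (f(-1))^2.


f(-1) = -1
(-1)^2 = 1

1


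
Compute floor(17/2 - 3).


17/2 = 8.5
8.5 - 3 = 5.5
floor(5.5) = 5

5


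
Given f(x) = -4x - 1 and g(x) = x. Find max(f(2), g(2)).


2


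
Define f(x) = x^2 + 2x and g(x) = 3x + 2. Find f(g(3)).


g(3) = 11
f(11) = 1*(11)^2 + 2*(11) = 143

143


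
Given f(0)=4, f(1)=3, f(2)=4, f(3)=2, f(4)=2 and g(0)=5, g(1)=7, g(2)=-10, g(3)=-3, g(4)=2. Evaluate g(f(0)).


f(0) = 4
g(4) = 2

2


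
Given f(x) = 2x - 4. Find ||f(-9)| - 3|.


f(-9) = -22
|-22| = 22
|22 - 3| = 19

19


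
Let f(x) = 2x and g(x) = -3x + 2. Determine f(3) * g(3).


f(3) = 6
g(3) = -7
Product = -42

-42


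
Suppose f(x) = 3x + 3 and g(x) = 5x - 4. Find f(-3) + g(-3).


f(-3) = -6
g(-3) = -19
Sum = -25

-25


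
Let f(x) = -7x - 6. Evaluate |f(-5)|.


29


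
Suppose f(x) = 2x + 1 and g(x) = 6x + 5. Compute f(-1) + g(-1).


f(-1) = -1
g(-1) = -1
Sum = -2

-2


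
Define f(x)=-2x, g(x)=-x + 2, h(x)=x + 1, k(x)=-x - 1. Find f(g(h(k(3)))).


k(3) = -4
h(-4) = -3
g(-3) = 5
f(5) = -10

-10


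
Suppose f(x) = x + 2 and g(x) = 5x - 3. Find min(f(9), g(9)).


f(9) = 11
g(9) = 42
min = 11

11


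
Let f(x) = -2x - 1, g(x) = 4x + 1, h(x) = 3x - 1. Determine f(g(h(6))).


h(6) = 17
g(17) = 69
f(69) = -139

-139


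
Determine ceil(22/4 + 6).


22/4 = 5.5
5.5 + 6 = 11.5
ceil(11.5) = 12

12


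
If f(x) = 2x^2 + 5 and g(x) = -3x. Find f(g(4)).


g(4) = -12
f(-12) = 2*(-12)^2 + 5 = 293

293


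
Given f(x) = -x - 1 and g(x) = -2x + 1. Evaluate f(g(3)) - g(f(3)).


f(g(3)) = 4
g(f(3)) = 9
Difference = -5

-5


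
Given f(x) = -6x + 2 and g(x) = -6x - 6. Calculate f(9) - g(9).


8


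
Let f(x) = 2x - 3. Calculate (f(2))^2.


1


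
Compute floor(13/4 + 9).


13/4 = 3.25
3.25 + 9 = 12.25
floor(12.25) = 12

12


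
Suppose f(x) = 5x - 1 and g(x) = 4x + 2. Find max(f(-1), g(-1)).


f(-1) = -6
g(-1) = -2
max = -2

-2


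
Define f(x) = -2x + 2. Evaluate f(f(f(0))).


f(0) = 2
f(2) = -2
f(-2) = 6

6


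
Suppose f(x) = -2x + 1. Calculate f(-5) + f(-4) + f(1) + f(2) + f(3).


f(-5) = 11
f(-4) = 9
f(1) = -1
f(2) = -3
f(3) = -5
Sum = 11

11


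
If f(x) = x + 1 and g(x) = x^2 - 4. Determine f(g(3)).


g(3) = 5
f(5) = 6

6


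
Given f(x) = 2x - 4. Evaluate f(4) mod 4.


f(4) = 4
4 mod 4 = 0

0


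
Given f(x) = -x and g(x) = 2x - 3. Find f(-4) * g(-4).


f(-4) = 4
g(-4) = -11
Product = -44

-44


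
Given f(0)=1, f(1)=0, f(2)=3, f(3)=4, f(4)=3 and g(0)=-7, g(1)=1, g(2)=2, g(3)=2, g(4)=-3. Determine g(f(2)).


2


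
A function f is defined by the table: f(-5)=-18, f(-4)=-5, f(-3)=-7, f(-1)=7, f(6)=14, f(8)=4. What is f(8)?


Reading from the table at x = 8

4


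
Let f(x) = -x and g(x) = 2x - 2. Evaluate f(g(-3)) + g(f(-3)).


f(g(-3)) = 8
g(f(-3)) = 4
Sum = 12

12


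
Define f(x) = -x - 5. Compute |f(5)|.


f(5) = -10
|-10| = 10

10


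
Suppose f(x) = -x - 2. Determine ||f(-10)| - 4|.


4


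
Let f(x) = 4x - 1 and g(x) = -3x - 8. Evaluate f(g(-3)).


3


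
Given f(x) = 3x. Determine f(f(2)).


f(2) = 6
f(6) = 18

18


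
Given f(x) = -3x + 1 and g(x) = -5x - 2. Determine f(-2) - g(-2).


-1


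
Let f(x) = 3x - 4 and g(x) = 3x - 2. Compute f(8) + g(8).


f(8) = 20
g(8) = 22
Sum = 42

42


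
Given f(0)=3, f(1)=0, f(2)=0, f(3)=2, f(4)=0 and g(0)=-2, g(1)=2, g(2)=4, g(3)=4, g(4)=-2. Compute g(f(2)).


-2


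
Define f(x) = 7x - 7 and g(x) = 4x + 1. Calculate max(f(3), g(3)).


14


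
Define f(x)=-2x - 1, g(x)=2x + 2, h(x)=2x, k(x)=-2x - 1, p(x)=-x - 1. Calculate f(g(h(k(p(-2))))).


p(-2) = 1
k(1) = -3
h(-3) = -6
g(-6) = -10
f(-10) = 19

19


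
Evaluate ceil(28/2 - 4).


10


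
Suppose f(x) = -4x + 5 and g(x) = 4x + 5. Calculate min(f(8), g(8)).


-27


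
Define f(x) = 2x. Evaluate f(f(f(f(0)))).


f(0) = 0
f(0) = 0
f(0) = 0
f(0) = 0

0


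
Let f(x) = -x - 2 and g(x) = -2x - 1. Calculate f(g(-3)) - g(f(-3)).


-4


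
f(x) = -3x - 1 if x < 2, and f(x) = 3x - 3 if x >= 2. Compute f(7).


18


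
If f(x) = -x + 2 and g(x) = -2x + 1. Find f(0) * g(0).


f(0) = 2
g(0) = 1
Product = 2

2


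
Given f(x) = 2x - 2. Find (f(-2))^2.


36


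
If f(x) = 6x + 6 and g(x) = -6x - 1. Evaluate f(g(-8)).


g(-8) = 47
f(47) = 288

288


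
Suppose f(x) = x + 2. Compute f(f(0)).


4


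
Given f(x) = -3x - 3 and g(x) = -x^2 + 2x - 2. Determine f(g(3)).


g(3) = -5
f(-5) = 12

12


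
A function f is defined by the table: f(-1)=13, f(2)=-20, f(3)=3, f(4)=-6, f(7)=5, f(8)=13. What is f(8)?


Reading from the table at x = 8

13


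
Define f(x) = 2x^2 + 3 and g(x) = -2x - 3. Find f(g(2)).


g(2) = -7
f(-7) = 2*(-7)^2 + 3 = 101

101


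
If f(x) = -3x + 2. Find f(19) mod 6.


f(19) = -55
-55 mod 6 = 5

5


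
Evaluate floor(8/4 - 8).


8/4 = 2
2 - 8 = -6
floor(-6) = -6

-6


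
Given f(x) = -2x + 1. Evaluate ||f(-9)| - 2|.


f(-9) = 19
|19| = 19
|19 - 2| = 17

17


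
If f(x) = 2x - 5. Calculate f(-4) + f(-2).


f(-4) = -13
f(-2) = -9
Sum = -22

-22


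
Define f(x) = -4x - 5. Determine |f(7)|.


f(7) = -33
|-33| = 33

33


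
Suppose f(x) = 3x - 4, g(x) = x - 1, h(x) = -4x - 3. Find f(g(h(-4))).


h(-4) = 13
g(13) = 12
f(12) = 32

32


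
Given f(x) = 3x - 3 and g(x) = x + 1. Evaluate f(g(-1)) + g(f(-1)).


f(g(-1)) = -3
g(f(-1)) = -5
Sum = -8

-8


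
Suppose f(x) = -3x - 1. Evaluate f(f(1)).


f(1) = -4
f(-4) = 11

11


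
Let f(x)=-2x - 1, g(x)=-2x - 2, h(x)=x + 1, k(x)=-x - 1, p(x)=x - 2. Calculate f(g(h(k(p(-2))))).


p(-2) = -4
k(-4) = 3
h(3) = 4
g(4) = -10
f(-10) = 19

19


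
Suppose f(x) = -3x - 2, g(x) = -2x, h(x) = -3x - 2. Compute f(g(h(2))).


h(2) = -8
g(-8) = 16
f(16) = -50

-50


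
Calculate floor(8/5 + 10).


8/5 = 1.6
1.6 + 10 = 11.6
floor(11.6) = 11

11


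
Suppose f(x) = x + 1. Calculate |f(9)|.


f(9) = 10
|10| = 10

10


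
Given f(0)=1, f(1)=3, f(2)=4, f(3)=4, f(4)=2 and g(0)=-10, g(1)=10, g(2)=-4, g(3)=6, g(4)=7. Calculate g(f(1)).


6


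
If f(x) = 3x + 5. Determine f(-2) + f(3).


f(-2) = -1
f(3) = 14
Sum = 13

13


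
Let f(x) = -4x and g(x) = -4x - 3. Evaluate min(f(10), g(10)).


f(10) = -40
g(10) = -43
min = -43

-43


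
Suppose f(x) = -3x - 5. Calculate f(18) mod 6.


f(18) = -59
-59 mod 6 = 1

1


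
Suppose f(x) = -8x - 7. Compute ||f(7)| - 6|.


f(7) = -63
|-63| = 63
|63 - 6| = 57

57


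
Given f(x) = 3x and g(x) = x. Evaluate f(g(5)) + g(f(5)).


f(g(5)) = 15
g(f(5)) = 15
Sum = 30

30


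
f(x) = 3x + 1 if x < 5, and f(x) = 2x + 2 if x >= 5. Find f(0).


0 satisfies x < 5
f(0) = 1

1


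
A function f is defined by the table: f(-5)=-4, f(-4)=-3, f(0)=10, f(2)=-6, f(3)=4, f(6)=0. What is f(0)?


Reading from the table at x = 0

10


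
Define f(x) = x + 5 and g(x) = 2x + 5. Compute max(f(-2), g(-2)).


f(-2) = 3
g(-2) = 1
max = 3

3


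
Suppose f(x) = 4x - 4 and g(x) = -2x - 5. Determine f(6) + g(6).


f(6) = 20
g(6) = -17
Sum = 3

3


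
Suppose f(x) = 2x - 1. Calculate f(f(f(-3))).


f(-3) = -7
f(-7) = -15
f(-15) = -31

-31


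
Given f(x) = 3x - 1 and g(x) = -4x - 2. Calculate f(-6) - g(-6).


f(-6) = -19
g(-6) = 22
Difference = -41

-41


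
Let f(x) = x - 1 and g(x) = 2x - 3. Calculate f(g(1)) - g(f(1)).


f(g(1)) = -2
g(f(1)) = -3
Difference = 1

1


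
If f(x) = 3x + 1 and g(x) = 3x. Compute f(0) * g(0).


f(0) = 1
g(0) = 0
Product = 0

0


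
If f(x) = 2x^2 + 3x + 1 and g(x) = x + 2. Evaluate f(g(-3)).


g(-3) = -1
f(-1) = 2*(-1)^2 + 3*(-1) + 1 = 0

0


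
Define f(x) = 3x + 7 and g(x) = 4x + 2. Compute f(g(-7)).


g(-7) = -26
f(-26) = -71

-71


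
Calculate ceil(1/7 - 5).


1/7 = 0.1429
0.1429 - 5 = -4.8571
ceil(-4.8571) = -4

-4


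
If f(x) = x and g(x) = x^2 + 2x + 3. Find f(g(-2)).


g(-2) = 3
f(3) = 3

3


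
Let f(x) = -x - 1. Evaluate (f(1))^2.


f(1) = -2
(-2)^2 = 4

4


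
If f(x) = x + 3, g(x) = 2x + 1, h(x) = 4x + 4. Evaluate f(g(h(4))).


h(4) = 20
g(20) = 41
f(41) = 44

44


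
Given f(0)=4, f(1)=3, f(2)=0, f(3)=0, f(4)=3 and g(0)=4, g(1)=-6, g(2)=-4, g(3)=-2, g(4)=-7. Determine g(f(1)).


f(1) = 3
g(3) = -2

-2


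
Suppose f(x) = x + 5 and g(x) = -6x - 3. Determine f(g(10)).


g(10) = -63
f(-63) = -58

-58


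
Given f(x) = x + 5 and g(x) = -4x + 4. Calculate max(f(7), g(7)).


f(7) = 12
g(7) = -24
max = 12

12


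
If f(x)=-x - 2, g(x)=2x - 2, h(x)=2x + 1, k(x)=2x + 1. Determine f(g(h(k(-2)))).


k(-2) = -3
h(-3) = -5
g(-5) = -12
f(-12) = 10

10


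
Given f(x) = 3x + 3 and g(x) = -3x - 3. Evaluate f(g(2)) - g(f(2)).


f(g(2)) = -24
g(f(2)) = -30
Difference = 6

6


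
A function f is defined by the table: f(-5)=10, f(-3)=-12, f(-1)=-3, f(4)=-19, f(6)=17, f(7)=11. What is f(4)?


Reading from the table at x = 4

-19


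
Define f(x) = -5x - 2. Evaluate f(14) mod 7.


f(14) = -72
-72 mod 7 = 5

5


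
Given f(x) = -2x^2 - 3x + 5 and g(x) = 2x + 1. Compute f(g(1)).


g(1) = 3
f(3) = (-2)*(3)^2 - 3*(3) + 5 = -22

-22


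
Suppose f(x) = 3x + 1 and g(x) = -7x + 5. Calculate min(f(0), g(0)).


1


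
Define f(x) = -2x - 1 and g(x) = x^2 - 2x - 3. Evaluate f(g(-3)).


g(-3) = 12
f(12) = -25

-25


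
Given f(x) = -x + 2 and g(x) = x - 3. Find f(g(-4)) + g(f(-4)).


f(g(-4)) = 9
g(f(-4)) = 3
Sum = 12

12


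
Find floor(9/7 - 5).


9/7 = 1.2857
1.2857 - 5 = -3.7143
floor(-3.7143) = -4

-4


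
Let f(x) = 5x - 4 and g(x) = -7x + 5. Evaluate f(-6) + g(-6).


f(-6) = -34
g(-6) = 47
Sum = 13

13


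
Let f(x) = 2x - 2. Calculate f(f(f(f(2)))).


f(2) = 2
f(2) = 2
f(2) = 2
f(2) = 2

2


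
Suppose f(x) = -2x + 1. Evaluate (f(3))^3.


-125


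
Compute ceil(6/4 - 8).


6/4 = 1.5
1.5 - 8 = -6.5
ceil(-6.5) = -6

-6


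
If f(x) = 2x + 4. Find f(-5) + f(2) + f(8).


f(-5) = -6
f(2) = 8
f(8) = 20
Sum = 22

22


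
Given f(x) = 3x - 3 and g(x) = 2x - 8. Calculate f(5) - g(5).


f(5) = 12
g(5) = 2
Difference = 10

10


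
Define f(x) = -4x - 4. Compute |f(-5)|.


f(-5) = 16
|16| = 16

16


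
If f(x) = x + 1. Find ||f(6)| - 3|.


f(6) = 7
|7| = 7
|7 - 3| = 4

4


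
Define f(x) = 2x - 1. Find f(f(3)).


f(3) = 5
f(5) = 9

9


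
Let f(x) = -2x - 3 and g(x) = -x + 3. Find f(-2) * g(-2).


f(-2) = 1
g(-2) = 5
Product = 5

5


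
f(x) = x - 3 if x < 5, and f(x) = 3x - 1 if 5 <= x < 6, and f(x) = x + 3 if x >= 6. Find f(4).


4 satisfies x < 5
f(4) = 1

1


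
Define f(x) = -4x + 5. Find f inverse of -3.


Solve -4x + 5 = -3
x = (-3 - 5) / (-4) = 2

2


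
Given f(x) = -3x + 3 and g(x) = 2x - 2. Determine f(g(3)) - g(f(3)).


f(g(3)) = -9
g(f(3)) = -14
Difference = 5

5


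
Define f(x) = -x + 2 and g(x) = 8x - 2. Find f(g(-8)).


g(-8) = -66
f(-66) = 68

68


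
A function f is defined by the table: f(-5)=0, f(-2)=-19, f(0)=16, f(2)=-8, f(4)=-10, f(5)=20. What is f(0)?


16


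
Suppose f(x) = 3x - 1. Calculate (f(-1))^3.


f(-1) = -4
(-4)^3 = -64

-64


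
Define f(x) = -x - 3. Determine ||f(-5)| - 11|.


f(-5) = 2
|2| = 2
|2 - 11| = 9

9


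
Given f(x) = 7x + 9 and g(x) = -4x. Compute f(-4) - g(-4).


-35


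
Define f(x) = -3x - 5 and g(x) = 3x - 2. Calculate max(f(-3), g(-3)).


f(-3) = 4
g(-3) = -11
max = 4

4


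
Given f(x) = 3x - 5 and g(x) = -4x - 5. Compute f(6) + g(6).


f(6) = 13
g(6) = -29
Sum = -16

-16


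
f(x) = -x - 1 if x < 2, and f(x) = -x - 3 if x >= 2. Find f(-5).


-5 satisfies x < 2
f(-5) = 4

4


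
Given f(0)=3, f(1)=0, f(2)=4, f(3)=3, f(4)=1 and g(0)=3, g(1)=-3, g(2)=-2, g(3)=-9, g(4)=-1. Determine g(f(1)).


f(1) = 0
g(0) = 3

3


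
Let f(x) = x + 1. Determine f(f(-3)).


f(-3) = -2
f(-2) = -1

-1


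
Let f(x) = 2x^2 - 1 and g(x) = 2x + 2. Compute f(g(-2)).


g(-2) = -2
f(-2) = 2*(-2)^2 - 1 = 7

7


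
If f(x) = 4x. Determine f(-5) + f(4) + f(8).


f(-5) = -20
f(4) = 16
f(8) = 32
Sum = 28

28


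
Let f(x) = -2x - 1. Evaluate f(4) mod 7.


f(4) = -9
-9 mod 7 = 5

5


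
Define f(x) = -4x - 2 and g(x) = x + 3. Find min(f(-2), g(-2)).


f(-2) = 6
g(-2) = 1
min = 1

1


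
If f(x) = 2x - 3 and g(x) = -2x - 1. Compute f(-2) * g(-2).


f(-2) = -7
g(-2) = 3
Product = -21

-21


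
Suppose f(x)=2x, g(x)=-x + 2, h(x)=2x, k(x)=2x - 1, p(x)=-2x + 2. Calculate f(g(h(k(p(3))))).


40


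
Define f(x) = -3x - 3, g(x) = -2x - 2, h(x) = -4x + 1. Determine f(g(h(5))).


h(5) = -19
g(-19) = 36
f(36) = -111

-111


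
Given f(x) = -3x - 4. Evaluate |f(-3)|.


f(-3) = 5
|5| = 5

5


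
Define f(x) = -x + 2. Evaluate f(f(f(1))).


f(1) = 1
f(1) = 1
f(1) = 1

1


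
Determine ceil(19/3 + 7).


19/3 = 6.3333
6.3333 + 7 = 13.3333
ceil(13.3333) = 14

14


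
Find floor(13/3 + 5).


13/3 = 4.3333
4.3333 + 5 = 9.3333
floor(9.3333) = 9

9


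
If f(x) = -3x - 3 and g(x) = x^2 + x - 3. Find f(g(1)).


g(1) = -1
f(-1) = 0

0


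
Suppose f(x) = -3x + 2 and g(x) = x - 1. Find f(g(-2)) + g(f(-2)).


f(g(-2)) = 11
g(f(-2)) = 7
Sum = 18

18


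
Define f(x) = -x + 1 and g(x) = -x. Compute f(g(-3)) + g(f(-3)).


f(g(-3)) = -2
g(f(-3)) = -4
Sum = -6

-6


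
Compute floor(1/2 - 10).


1/2 = 0.5
0.5 - 10 = -9.5
floor(-9.5) = -10

-10


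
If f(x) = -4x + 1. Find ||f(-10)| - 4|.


f(-10) = 41
|41| = 41
|41 - 4| = 37

37


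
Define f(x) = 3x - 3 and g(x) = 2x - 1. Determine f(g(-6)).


g(-6) = -13
f(-13) = -42

-42


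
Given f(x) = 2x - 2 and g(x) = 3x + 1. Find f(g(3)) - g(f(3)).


5


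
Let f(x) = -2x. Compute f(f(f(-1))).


f(-1) = 2
f(2) = -4
f(-4) = 8

8


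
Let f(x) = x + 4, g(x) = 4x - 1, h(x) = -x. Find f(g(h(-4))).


h(-4) = 4
g(4) = 15
f(15) = 19

19


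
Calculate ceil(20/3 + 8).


20/3 = 6.6667
6.6667 + 8 = 14.6667
ceil(14.6667) = 15

15


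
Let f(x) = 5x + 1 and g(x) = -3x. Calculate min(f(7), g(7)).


f(7) = 36
g(7) = -21
min = -21

-21


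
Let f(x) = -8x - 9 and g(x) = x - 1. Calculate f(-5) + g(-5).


f(-5) = 31
g(-5) = -6
Sum = 25

25


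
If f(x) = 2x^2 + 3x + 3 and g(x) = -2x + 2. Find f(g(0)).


g(0) = 2
f(2) = 2*(2)^2 + 3*(2) + 3 = 17

17


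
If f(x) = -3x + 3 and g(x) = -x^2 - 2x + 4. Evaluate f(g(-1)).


g(-1) = 5
f(5) = -12

-12


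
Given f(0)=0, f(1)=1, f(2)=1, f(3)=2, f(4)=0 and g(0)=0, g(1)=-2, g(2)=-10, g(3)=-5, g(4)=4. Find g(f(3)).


-10


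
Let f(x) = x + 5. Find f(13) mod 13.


f(13) = 18
18 mod 13 = 5

5


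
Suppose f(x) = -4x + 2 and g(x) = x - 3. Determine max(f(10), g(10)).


f(10) = -38
g(10) = 7
max = 7

7


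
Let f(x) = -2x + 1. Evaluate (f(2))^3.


-27


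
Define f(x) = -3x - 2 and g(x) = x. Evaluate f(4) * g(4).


-56


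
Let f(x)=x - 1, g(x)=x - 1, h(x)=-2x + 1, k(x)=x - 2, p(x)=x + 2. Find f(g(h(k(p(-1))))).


p(-1) = 1
k(1) = -1
h(-1) = 3
g(3) = 2
f(2) = 1

1


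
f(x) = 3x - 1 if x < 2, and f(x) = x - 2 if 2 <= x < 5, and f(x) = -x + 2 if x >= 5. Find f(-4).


-4 satisfies x < 2
f(-4) = -13

-13


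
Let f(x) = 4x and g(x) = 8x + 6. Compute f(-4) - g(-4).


10


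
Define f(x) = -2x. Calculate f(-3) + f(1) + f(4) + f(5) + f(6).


f(-3) = 6
f(1) = -2
f(4) = -8
f(5) = -10
f(6) = -12
Sum = -26

-26


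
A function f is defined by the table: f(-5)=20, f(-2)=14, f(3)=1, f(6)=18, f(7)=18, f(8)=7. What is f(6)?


18


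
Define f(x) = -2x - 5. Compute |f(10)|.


f(10) = -25
|-25| = 25

25


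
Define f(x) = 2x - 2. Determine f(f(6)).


f(6) = 10
f(10) = 18

18


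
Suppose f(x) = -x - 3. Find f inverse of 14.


Solve -x - 3 = 14
x = (14 + 3) / (-1) = -17

-17


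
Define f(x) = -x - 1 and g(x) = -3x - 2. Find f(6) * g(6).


140


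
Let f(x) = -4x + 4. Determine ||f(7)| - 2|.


f(7) = -24
|-24| = 24
|24 - 2| = 22

22


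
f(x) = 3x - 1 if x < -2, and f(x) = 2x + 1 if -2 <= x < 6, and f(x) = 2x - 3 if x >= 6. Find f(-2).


-2 satisfies -2 <= x < 6
f(-2) = -3

-3


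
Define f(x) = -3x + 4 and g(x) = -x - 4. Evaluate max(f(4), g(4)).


f(4) = -8
g(4) = -8
max = -8

-8


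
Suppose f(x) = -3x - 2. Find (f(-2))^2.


f(-2) = 4
(4)^2 = 16

16


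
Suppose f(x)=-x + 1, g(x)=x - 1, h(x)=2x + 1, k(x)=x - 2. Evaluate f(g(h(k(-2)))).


k(-2) = -4
h(-4) = -7
g(-7) = -8
f(-8) = 9

9


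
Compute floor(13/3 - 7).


13/3 = 4.3333
4.3333 - 7 = -2.6667
floor(-2.6667) = -3

-3


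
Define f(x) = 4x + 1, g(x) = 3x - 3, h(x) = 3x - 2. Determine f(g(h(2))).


37


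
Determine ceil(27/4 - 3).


4


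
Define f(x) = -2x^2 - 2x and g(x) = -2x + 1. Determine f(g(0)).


g(0) = 1
f(1) = (-2)*(1)^2 - 2*(1) = -4

-4


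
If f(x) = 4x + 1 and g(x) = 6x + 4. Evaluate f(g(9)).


g(9) = 58
f(58) = 233

233


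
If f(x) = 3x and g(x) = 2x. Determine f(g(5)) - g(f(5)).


0


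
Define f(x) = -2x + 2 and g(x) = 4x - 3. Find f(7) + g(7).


f(7) = -12
g(7) = 25
Sum = 13

13
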